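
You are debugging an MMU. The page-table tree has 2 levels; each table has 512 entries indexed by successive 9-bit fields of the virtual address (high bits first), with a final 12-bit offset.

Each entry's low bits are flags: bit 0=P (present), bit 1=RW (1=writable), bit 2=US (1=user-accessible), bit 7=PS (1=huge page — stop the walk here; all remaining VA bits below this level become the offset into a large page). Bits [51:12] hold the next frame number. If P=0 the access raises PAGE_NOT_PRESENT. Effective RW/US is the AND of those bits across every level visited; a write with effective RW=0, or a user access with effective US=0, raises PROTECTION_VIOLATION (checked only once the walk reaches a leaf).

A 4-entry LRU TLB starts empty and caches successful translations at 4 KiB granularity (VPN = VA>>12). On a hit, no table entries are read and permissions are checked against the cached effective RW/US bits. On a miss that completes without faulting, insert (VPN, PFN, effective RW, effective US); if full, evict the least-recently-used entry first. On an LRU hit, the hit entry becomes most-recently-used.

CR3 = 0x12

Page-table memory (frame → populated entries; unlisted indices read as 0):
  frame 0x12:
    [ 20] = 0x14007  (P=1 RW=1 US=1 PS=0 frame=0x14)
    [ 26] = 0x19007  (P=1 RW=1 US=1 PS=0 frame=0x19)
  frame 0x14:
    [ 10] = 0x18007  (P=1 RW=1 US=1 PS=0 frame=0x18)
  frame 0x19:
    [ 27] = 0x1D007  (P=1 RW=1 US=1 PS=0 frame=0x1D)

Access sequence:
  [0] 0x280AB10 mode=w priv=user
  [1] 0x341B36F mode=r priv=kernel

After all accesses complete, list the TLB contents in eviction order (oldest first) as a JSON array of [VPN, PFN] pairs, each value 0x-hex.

Walk each access:
#0 VA=0x280AB10 (w,user):
  lvl0: tbl 0x12, slot 20 ⇒ 0x14007 (P1/RW1/US1/PS0)
  lvl1: tbl 0x14, slot 10 ⇒ 0x18007 (P1/RW1/US1/PS0)
  ⇒ phys 0x18B10  [2 reads]
#1 VA=0x341B36F (r,kernel):
  lvl0: tbl 0x12, slot 26 ⇒ 0x19007 (P1/RW1/US1/PS0)
  lvl1: tbl 0x19, slot 27 ⇒ 0x1D007 (P1/RW1/US1/PS0)
  ⇒ phys 0x1D36F  [2 reads]

TLB: [["0x280A", "0x18"], ["0x341B", "0x1D"]]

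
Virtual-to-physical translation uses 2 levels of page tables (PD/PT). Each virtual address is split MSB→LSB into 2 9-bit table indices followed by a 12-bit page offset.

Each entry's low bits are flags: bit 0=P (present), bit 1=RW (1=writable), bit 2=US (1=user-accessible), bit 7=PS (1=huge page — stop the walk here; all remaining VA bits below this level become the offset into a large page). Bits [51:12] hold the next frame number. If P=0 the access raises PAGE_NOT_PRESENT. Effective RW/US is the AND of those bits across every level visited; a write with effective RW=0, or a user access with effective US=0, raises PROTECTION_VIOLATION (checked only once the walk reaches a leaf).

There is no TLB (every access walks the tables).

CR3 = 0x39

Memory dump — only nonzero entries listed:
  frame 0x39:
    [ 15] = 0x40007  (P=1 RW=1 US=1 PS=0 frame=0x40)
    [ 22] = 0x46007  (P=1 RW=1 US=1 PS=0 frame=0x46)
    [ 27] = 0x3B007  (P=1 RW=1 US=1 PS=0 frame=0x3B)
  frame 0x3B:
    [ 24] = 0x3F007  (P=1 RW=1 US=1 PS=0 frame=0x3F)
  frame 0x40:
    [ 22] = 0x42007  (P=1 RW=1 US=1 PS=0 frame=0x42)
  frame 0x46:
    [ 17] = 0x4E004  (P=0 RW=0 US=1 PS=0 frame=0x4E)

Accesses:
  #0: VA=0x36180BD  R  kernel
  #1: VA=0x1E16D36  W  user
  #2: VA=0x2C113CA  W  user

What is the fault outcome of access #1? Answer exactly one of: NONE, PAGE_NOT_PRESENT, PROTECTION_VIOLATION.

Walk each access:
#0 VA=0x36180BD (r,kernel):
  [0] read 0x39 idx=27: raw=0x3B007 flags P=1 W=1 U=1 S=0
  [1] read 0x3B idx=24: raw=0x3F007 flags P=1 W=1 U=1 S=0
  → PA=0x3F0BD  (2 entries read)
#1 VA=0x1E16D36 (w,user):
  [0] read 0x39 idx=15: raw=0x40007 flags P=1 W=1 U=1 S=0
  [1] read 0x40 idx=22: raw=0x42007 flags P=1 W=1 U=1 S=0
  → PA=0x42D36  (2 entries read)
#2 VA=0x2C113CA (w,user):
  [0] read 0x39 idx=22: raw=0x46007 flags P=1 W=1 U=1 S=0
  [1] read 0x46 idx=17: raw=0x4E004 flags P=0 W=0 U=1 S=0
  ✗ PAGE_NOT_PRESENT  [2 reads]

Access #1 fault: NONE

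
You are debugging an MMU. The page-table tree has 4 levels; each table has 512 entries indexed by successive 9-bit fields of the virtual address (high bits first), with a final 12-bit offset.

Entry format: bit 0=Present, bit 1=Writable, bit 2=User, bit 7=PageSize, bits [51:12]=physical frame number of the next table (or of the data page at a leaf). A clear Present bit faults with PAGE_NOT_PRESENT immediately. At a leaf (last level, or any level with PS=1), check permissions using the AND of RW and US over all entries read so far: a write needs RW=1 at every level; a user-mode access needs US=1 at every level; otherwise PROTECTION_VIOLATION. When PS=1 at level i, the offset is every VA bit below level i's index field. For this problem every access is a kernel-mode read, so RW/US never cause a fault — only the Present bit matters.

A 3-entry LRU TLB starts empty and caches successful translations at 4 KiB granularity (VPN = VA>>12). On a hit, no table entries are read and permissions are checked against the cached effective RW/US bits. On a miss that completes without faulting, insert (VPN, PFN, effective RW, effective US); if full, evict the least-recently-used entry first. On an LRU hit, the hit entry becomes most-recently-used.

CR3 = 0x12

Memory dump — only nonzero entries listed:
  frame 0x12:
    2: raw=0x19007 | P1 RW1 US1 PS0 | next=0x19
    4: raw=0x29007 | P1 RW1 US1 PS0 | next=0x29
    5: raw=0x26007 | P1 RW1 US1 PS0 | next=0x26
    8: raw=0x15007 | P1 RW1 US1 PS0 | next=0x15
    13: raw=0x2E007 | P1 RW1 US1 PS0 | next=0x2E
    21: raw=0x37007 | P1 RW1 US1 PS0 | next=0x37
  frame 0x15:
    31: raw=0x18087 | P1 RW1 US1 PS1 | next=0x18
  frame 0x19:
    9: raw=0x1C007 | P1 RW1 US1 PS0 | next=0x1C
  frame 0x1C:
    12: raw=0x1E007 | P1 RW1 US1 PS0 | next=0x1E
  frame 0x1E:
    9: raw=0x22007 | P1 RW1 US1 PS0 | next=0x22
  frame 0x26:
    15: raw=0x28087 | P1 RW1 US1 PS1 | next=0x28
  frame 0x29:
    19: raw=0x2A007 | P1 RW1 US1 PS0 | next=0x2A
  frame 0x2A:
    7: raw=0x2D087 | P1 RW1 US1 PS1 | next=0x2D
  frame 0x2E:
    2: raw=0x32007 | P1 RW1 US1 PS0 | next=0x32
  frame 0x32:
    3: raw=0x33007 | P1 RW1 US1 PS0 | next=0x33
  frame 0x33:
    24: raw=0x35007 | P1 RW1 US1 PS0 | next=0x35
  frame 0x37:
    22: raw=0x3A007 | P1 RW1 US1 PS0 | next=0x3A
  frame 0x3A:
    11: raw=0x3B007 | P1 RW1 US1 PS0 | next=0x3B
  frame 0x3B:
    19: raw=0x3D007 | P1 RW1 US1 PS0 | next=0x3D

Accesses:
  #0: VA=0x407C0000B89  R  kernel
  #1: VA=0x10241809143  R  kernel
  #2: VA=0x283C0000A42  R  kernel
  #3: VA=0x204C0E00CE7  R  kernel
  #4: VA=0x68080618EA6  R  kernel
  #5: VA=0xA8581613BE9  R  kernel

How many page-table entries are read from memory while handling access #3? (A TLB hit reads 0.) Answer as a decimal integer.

Walk each access:
#0 VA=0x407C0000B89 (r,kernel):
  L0: frame=0x12 idx=8 entry=0x15007 [P=1 RW=1 US=1 PS=0]
  L1: frame=0x15 idx=31 entry=0x18087 [P=1 RW=1 US=1 PS=1]
  ⇒ phys 0x18B89 (huge @L1)  [2 reads]
#1 VA=0x10241809143 (r,kernel):
  L0: frame=0x12 idx=2 entry=0x19007 [P=1 RW=1 US=1 PS=0]
  L1: frame=0x19 idx=9 entry=0x1C007 [P=1 RW=1 US=1 PS=0]
  L2: frame=0x1C idx=12 entry=0x1E007 [P=1 RW=1 US=1 PS=0]
  L3: frame=0x1E idx=9 entry=0x22007 [P=1 RW=1 US=1 PS=0]
  ⇒ phys 0x22143  [4 reads]
#2 VA=0x283C0000A42 (r,kernel):
  L0: frame=0x12 idx=5 entry=0x26007 [P=1 RW=1 US=1 PS=0]
  L1: frame=0x26 idx=15 entry=0x28087 [P=1 RW=1 US=1 PS=1]
  ⇒ phys 0x28A42 (huge @L1)  [2 reads]
#3 VA=0x204C0E00CE7 (r,kernel):
  L0: frame=0x12 idx=4 entry=0x29007 [P=1 RW=1 US=1 PS=0]
  L1: frame=0x29 idx=19 entry=0x2A007 [P=1 RW=1 US=1 PS=0]
  L2: frame=0x2A idx=7 entry=0x2D087 [P=1 RW=1 US=1 PS=1]
  ⇒ phys 0x2DCE7 (huge @L2)  [3 reads]
#4 VA=0x68080618EA6 (r,kernel):
  L0: frame=0x12 idx=13 entry=0x2E007 [P=1 RW=1 US=1 PS=0]
  L1: frame=0x2E idx=2 entry=0x32007 [P=1 RW=1 US=1 PS=0]
  L2: frame=0x32 idx=3 entry=0x33007 [P=1 RW=1 US=1 PS=0]
  L3: frame=0x33 idx=24 entry=0x35007 [P=1 RW=1 US=1 PS=0]
  ⇒ phys 0x35EA6  [4 reads]
#5 VA=0xA8581613BE9 (r,kernel):
  L0: frame=0x12 idx=21 entry=0x37007 [P=1 RW=1 US=1 PS=0]
  L1: frame=0x37 idx=22 entry=0x3A007 [P=1 RW=1 US=1 PS=0]
  L2: frame=0x3A idx=11 entry=0x3B007 [P=1 RW=1 US=1 PS=0]
  L3: frame=0x3B idx=19 entry=0x3D007 [P=1 RW=1 US=1 PS=0]
  ⇒ phys 0x3DBE9  [4 reads]

Entries read for #3: 3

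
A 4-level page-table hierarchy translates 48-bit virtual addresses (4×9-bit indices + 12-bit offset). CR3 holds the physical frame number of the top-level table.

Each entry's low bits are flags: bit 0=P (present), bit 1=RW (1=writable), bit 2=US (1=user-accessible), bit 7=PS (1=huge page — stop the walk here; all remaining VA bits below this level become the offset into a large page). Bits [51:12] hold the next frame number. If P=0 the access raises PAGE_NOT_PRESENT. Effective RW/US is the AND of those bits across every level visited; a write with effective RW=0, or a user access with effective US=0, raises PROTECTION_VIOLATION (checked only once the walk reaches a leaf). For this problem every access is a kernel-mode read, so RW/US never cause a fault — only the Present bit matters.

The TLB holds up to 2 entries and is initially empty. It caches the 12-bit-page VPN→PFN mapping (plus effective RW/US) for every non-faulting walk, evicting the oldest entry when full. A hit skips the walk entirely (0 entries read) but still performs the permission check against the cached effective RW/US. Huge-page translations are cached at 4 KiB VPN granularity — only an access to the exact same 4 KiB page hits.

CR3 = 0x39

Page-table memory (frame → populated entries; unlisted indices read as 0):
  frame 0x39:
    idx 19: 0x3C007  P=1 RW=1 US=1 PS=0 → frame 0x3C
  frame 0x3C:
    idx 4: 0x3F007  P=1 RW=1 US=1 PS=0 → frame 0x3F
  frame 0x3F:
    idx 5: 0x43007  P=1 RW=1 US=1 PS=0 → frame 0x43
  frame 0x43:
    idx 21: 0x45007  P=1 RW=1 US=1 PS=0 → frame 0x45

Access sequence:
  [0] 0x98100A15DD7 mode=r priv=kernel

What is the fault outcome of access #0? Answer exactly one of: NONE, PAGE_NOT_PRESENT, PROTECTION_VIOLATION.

Per-access translation:
#0 VA=0x98100A15DD7 (r,kernel):
  L0 @0x39[19] → 0x3C007  P=1,RW=1,US=1,PS=0
  L1 @0x3C[4] → 0x3F007  P=1,RW=1,US=1,PS=0
  L2 @0x3F[5] → 0x43007  P=1,RW=1,US=1,PS=0
  L3 @0x43[21] → 0x45007  P=1,RW=1,US=1,PS=0
  ⇒ phys 0x45DD7  [4 reads]

Access #0 fault: NONE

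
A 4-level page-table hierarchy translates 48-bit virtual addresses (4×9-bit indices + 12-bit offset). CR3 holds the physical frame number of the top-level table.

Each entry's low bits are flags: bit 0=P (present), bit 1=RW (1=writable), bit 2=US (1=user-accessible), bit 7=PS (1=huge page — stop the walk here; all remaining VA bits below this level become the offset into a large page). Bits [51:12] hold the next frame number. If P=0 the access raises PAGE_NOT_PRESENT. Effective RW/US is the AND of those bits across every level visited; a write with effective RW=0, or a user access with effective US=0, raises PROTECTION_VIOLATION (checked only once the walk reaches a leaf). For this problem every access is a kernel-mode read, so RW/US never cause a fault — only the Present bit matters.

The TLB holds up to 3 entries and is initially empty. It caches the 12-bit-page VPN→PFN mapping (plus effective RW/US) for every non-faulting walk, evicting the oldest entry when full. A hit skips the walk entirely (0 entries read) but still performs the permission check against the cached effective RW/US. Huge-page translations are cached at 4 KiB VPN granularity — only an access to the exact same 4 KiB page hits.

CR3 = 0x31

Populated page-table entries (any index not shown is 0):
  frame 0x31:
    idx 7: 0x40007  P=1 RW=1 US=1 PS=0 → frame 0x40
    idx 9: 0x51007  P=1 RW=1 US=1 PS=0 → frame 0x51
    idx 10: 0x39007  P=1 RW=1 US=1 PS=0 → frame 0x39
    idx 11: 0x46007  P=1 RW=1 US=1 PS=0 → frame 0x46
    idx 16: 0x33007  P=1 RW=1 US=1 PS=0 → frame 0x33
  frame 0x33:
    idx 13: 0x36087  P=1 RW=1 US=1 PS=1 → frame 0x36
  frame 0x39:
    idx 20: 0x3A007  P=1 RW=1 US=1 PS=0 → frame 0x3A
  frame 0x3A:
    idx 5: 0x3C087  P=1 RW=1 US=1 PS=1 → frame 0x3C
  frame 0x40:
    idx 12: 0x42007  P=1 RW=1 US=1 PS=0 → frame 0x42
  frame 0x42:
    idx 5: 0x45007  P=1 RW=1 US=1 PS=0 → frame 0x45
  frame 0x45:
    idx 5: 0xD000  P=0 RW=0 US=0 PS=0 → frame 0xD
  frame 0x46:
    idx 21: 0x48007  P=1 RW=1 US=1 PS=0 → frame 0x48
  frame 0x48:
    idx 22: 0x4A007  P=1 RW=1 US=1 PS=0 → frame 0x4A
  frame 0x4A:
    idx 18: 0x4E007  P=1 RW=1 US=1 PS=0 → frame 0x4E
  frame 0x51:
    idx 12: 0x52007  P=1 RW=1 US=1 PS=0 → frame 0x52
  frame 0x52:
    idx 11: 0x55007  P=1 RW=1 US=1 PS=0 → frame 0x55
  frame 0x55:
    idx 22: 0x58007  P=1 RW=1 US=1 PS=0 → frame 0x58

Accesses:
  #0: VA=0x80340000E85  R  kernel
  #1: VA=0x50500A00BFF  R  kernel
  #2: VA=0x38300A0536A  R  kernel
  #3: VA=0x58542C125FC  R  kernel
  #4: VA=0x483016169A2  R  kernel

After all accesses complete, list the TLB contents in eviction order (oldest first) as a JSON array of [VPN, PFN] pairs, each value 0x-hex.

Trace:
#0 VA=0x80340000E85 (r,kernel):
  [0] read 0x31 idx=16: raw=0x33007 flags P=1 W=1 U=1 S=0
  [1] read 0x33 idx=13: raw=0x36087 flags P=1 W=1 U=1 S=1
  ✓ 0x36E85 (huge @L1)  — 2 lookups
#1 VA=0x50500A00BFF (r,kernel):
  [0] read 0x31 idx=10: raw=0x39007 flags P=1 W=1 U=1 S=0
  [1] read 0x39 idx=20: raw=0x3A007 flags P=1 W=1 U=1 S=0
  [2] read 0x3A idx=5: raw=0x3C087 flags P=1 W=1 U=1 S=1
  ✓ 0x3CBFF (huge @L2)  — 3 lookups
#2 VA=0x38300A0536A (r,kernel):
  [0] read 0x31 idx=7: raw=0x40007 flags P=1 W=1 U=1 S=0
  [1] read 0x40 idx=12: raw=0x42007 flags P=1 W=1 U=1 S=0
  [2] read 0x42 idx=5: raw=0x45007 flags P=1 W=1 U=1 S=0
  [3] read 0x45 idx=5: raw=0xD000 flags P=0 W=0 U=0 S=0
  ⇒ fault: PAGE_NOT_PRESENT  — 4 lookups
#3 VA=0x58542C125FC (r,kernel):
  [0] read 0x31 idx=11: raw=0x46007 flags P=1 W=1 U=1 S=0
  [1] read 0x46 idx=21: raw=0x48007 flags P=1 W=1 U=1 S=0
  [2] read 0x48 idx=22: raw=0x4A007 flags P=1 W=1 U=1 S=0
  [3] read 0x4A idx=18: raw=0x4E007 flags P=1 W=1 U=1 S=0
  ✓ 0x4E5FC  — 4 lookups
#4 VA=0x483016169A2 (r,kernel):
  [0] read 0x31 idx=9: raw=0x51007 flags P=1 W=1 U=1 S=0
  [1] read 0x51 idx=12: raw=0x52007 flags P=1 W=1 U=1 S=0
  [2] read 0x52 idx=11: raw=0x55007 flags P=1 W=1 U=1 S=0
  [3] read 0x55 idx=22: raw=0x58007 flags P=1 W=1 U=1 S=0
  ✓ 0x589A2  — 4 lookups

TLB: [["0x50500A00", "0x3C"], ["0x58542C12", "0x4E"], ["0x48301616", "0x58"]]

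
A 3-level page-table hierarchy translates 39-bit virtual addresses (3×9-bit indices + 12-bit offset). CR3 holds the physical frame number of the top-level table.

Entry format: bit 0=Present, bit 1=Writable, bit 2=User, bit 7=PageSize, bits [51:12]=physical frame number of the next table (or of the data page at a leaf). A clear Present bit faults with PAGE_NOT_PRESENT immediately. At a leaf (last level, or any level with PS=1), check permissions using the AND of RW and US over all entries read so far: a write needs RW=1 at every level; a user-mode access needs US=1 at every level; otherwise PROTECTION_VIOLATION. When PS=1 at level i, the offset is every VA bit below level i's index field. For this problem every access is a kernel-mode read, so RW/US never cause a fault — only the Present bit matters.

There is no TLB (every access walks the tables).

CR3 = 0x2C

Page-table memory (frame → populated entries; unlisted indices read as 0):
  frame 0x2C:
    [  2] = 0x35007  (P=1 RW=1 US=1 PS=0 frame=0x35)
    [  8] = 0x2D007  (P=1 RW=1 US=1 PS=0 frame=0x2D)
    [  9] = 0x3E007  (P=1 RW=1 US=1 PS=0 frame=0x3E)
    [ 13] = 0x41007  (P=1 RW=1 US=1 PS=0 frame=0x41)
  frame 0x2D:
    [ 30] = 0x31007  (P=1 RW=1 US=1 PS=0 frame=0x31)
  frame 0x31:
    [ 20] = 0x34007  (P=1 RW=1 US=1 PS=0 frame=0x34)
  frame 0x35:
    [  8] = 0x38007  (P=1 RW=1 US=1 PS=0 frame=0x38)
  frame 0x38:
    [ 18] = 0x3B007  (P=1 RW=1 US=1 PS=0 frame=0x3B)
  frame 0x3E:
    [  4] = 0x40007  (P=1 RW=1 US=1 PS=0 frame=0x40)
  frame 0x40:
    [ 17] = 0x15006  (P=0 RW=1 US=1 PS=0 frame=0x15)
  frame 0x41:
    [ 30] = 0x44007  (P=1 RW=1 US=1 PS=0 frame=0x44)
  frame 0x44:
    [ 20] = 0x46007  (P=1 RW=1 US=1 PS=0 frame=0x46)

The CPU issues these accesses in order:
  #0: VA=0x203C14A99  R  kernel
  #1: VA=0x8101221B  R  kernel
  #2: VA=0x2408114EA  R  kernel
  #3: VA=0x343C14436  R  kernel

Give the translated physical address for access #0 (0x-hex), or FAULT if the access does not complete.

Walk each access:
#0 VA=0x203C14A99 (r,kernel):
  [0] read 0x2C idx=8: raw=0x2D007 flags P=1 W=1 U=1 S=0
  [1] read 0x2D idx=30: raw=0x31007 flags P=1 W=1 U=1 S=0
  [2] read 0x31 idx=20: raw=0x34007 flags P=1 W=1 U=1 S=0
  ✓ 0x34A99  — 3 lookups
#1 VA=0x8101221B (r,kernel):
  [0] read 0x2C idx=2: raw=0x35007 flags P=1 W=1 U=1 S=0
  [1] read 0x35 idx=8: raw=0x38007 flags P=1 W=1 U=1 S=0
  [2] read 0x38 idx=18: raw=0x3B007 flags P=1 W=1 U=1 S=0
  ✓ 0x3B21B  — 3 lookups
#2 VA=0x2408114EA (r,kernel):
  [0] read 0x2C idx=9: raw=0x3E007 flags P=1 W=1 U=1 S=0
  [1] read 0x3E idx=4: raw=0x40007 flags P=1 W=1 U=1 S=0
  [2] read 0x40 idx=17: raw=0x15006 flags P=0 W=1 U=1 S=0
  ✗ PAGE_NOT_PRESENT  [3 reads]
#3 VA=0x343C14436 (r,kernel):
  [0] read 0x2C idx=13: raw=0x41007 flags P=1 W=1 U=1 S=0
  [1] read 0x41 idx=30: raw=0x44007 flags P=1 W=1 U=1 S=0
  [2] read 0x44 idx=20: raw=0x46007 flags P=1 W=1 U=1 S=0
  ✓ 0x46436  — 3 lookups

Access #0 PA: 0x34A99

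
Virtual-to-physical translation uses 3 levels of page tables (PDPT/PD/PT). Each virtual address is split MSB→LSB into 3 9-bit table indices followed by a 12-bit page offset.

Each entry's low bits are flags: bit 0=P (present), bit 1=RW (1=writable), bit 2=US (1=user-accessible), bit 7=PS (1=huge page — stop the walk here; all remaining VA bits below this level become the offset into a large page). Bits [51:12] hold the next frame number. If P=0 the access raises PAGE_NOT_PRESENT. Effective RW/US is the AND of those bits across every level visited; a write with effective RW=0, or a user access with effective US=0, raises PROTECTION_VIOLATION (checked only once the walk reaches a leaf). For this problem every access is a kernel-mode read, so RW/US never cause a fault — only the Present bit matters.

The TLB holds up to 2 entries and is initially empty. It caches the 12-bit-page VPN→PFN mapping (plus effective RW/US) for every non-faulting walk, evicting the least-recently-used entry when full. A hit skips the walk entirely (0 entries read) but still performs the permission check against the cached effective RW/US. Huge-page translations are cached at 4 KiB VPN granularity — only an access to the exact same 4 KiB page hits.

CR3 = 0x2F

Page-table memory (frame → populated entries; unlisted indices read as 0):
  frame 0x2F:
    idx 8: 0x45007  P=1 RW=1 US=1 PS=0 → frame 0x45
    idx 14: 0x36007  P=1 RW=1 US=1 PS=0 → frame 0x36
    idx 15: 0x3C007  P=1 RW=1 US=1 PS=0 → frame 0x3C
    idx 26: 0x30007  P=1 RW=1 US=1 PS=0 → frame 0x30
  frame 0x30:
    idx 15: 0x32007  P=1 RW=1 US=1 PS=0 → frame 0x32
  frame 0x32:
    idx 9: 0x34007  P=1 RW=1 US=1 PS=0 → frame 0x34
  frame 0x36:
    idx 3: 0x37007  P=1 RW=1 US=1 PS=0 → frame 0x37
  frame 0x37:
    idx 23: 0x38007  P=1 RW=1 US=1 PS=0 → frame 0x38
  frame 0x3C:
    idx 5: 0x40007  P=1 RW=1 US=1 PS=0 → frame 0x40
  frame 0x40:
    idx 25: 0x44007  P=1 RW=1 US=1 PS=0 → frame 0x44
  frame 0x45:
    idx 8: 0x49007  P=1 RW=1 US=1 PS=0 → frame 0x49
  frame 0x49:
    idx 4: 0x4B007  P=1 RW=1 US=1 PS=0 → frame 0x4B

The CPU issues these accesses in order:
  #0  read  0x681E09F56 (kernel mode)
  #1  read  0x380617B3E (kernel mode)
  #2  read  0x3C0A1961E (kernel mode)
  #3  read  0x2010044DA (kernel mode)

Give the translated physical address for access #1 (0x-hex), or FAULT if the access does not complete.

Trace:
#0 VA=0x681E09F56 (r,kernel):
  lvl0: tbl 0x2F, slot 26 ⇒ 0x30007 (P1/RW1/US1/PS0)
  lvl1: tbl 0x30, slot 15 ⇒ 0x32007 (P1/RW1/US1/PS0)
  lvl2: tbl 0x32, slot 9 ⇒ 0x34007 (P1/RW1/US1/PS0)
  → PA=0x34F56  (3 entries read)
#1 VA=0x380617B3E (r,kernel):
  lvl0: tbl 0x2F, slot 14 ⇒ 0x36007 (P1/RW1/US1/PS0)
  lvl1: tbl 0x36, slot 3 ⇒ 0x37007 (P1/RW1/US1/PS0)
  lvl2: tbl 0x37, slot 23 ⇒ 0x38007 (P1/RW1/US1/PS0)
  → PA=0x38B3E  (3 entries read)
#2 VA=0x3C0A1961E (r,kernel):
  lvl0: tbl 0x2F, slot 15 ⇒ 0x3C007 (P1/RW1/US1/PS0)
  lvl1: tbl 0x3C, slot 5 ⇒ 0x40007 (P1/RW1/US1/PS0)
  lvl2: tbl 0x40, slot 25 ⇒ 0x44007 (P1/RW1/US1/PS0)
  → PA=0x4461E  (3 entries read)
#3 VA=0x2010044DA (r,kernel):
  lvl0: tbl 0x2F, slot 8 ⇒ 0x45007 (P1/RW1/US1/PS0)
  lvl1: tbl 0x45, slot 8 ⇒ 0x49007 (P1/RW1/US1/PS0)
  lvl2: tbl 0x49, slot 4 ⇒ 0x4B007 (P1/RW1/US1/PS0)
  → PA=0x4B4DA  (3 entries read)

Access #1 PA: 0x38B3E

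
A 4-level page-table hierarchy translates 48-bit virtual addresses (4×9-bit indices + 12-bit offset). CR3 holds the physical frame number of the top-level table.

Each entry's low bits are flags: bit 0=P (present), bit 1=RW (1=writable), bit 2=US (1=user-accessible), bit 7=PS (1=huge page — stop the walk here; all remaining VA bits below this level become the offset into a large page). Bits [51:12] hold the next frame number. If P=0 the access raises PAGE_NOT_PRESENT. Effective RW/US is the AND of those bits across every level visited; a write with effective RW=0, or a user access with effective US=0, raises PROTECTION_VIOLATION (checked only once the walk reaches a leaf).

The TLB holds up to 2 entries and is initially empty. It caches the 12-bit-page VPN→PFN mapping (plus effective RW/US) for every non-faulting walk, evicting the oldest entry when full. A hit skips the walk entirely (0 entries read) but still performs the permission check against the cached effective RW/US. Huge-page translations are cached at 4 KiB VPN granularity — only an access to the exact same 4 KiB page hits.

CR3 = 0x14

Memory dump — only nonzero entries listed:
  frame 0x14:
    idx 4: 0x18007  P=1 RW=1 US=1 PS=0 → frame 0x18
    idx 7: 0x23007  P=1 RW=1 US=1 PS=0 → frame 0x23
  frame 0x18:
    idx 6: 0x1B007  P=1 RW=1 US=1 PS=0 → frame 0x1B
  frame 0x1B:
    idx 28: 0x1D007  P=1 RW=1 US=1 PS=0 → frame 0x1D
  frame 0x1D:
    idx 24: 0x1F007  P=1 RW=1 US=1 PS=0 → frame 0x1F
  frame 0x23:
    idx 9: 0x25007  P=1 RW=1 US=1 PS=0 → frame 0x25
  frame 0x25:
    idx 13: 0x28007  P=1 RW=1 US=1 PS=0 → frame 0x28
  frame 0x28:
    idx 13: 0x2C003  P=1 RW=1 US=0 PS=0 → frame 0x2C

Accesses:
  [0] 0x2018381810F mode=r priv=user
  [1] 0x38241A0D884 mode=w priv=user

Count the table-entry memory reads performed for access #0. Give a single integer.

Per-access translation:
#0 VA=0x2018381810F (r,user):
  lvl0: tbl 0x14, slot 4 ⇒ 0x18007 (P1/RW1/US1/PS0)
  lvl1: tbl 0x18, slot 6 ⇒ 0x1B007 (P1/RW1/US1/PS0)
  lvl2: tbl 0x1B, slot 28 ⇒ 0x1D007 (P1/RW1/US1/PS0)
  lvl3: tbl 0x1D, slot 24 ⇒ 0x1F007 (P1/RW1/US1/PS0)
  → PA=0x1F10F  (4 entries read)
#1 VA=0x38241A0D884 (w,user):
  lvl0: tbl 0x14, slot 7 ⇒ 0x23007 (P1/RW1/US1/PS0)
  lvl1: tbl 0x23, slot 9 ⇒ 0x25007 (P1/RW1/US1/PS0)
  lvl2: tbl 0x25, slot 13 ⇒ 0x28007 (P1/RW1/US1/PS0)
  lvl3: tbl 0x28, slot 13 ⇒ 0x2C003 (P1/RW1/US0/PS0)
  ⇒ fault: PROTECTION_VIOLATION  — 4 lookups

Entries read for #0: 4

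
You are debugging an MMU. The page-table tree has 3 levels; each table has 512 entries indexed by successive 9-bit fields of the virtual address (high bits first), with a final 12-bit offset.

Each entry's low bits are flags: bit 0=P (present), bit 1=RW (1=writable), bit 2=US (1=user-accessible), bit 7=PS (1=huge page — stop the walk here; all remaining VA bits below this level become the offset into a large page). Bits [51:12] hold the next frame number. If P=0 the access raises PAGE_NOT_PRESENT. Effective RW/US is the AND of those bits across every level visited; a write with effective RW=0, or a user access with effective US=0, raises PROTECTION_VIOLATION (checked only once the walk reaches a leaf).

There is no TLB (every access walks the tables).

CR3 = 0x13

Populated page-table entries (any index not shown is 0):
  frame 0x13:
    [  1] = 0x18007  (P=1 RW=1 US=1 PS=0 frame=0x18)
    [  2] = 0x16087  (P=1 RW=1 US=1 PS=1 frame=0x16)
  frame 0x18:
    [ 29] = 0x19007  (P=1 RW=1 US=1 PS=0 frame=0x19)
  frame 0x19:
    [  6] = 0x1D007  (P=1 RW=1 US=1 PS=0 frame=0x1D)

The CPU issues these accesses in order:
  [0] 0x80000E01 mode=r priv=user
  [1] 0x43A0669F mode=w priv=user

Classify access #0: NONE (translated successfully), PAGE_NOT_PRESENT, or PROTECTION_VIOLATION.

Walk each access:
#0 VA=0x80000E01 (r,user):
  [0] read 0x13 idx=2: raw=0x16087 flags P=1 W=1 U=1 S=1
  ⇒ phys 0x16E01 (huge @L0)  [1 reads]
#1 VA=0x43A0669F (w,user):
  [0] read 0x13 idx=1: raw=0x18007 flags P=1 W=1 U=1 S=0
  [1] read 0x18 idx=29: raw=0x19007 flags P=1 W=1 U=1 S=0
  [2] read 0x19 idx=6: raw=0x1D007 flags P=1 W=1 U=1 S=0
  ⇒ phys 0x1D69F  [3 reads]

Access #0 fault: NONE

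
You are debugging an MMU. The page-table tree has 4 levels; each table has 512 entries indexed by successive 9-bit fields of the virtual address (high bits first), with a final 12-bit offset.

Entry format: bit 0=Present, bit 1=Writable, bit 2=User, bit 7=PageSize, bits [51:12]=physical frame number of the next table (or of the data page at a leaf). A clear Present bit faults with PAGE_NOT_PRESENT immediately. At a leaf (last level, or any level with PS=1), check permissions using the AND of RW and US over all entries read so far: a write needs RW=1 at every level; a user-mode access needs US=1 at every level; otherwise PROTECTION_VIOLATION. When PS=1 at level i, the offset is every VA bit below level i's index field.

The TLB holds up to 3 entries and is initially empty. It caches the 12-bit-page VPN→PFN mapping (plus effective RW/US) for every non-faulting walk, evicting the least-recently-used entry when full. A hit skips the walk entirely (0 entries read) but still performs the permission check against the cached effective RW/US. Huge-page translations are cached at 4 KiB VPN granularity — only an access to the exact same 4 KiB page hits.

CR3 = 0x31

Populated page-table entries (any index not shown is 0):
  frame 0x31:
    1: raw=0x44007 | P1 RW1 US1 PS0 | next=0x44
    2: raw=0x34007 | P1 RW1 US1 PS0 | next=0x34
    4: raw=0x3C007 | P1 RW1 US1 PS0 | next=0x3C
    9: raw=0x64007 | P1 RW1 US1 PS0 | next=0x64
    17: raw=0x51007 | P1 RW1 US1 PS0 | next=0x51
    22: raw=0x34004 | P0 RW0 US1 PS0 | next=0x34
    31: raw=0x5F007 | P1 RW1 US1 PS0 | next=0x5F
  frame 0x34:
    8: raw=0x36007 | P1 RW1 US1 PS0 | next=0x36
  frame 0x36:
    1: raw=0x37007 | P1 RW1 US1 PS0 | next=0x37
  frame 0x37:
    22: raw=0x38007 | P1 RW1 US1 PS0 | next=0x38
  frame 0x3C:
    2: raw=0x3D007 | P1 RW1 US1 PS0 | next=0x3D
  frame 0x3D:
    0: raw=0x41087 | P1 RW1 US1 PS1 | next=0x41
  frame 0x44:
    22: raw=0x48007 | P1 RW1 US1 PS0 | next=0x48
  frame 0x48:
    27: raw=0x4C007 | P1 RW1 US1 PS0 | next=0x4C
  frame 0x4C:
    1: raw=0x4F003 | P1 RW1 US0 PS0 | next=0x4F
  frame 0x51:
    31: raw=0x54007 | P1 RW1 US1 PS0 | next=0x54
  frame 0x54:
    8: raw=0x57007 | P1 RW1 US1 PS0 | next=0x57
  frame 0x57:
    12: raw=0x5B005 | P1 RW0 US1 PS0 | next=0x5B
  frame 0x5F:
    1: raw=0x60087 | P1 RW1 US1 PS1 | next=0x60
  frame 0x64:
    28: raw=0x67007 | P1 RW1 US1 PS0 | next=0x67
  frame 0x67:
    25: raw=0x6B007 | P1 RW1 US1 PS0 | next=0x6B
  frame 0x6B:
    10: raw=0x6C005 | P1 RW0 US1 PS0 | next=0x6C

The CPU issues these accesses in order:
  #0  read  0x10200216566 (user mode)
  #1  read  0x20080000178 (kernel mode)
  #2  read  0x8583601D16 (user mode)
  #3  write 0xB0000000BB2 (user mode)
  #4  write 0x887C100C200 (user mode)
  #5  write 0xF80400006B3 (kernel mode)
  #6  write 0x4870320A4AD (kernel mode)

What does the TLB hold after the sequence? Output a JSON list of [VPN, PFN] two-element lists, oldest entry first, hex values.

Trace:
#0 VA=0x10200216566 (r,user):
  [0] read 0x31 idx=2: raw=0x34007 flags P=1 W=1 U=1 S=0
  [1] read 0x34 idx=8: raw=0x36007 flags P=1 W=1 U=1 S=0
  [2] read 0x36 idx=1: raw=0x37007 flags P=1 W=1 U=1 S=0
  [3] read 0x37 idx=22: raw=0x38007 flags P=1 W=1 U=1 S=0
  ⇒ phys 0x38566  [4 reads]
#1 VA=0x20080000178 (r,kernel):
  [0] read 0x31 idx=4: raw=0x3C007 flags P=1 W=1 U=1 S=0
  [1] read 0x3C idx=2: raw=0x3D007 flags P=1 W=1 U=1 S=0
  [2] read 0x3D idx=0: raw=0x41087 flags P=1 W=1 U=1 S=1
  ⇒ phys 0x41178 (huge @L2)  [3 reads]
#2 VA=0x8583601D16 (r,user):
  [0] read 0x31 idx=1: raw=0x44007 flags P=1 W=1 U=1 S=0
  [1] read 0x44 idx=22: raw=0x48007 flags P=1 W=1 U=1 S=0
  [2] read 0x48 idx=27: raw=0x4C007 flags P=1 W=1 U=1 S=0
  [3] read 0x4C idx=1: raw=0x4F003 flags P=1 W=1 U=0 S=0
  ✗ PROTECTION_VIOLATION  [4 reads]
#3 VA=0xB0000000BB2 (w,user):
  [0] read 0x31 idx=22: raw=0x34004 flags P=0 W=0 U=1 S=0
  ✗ PAGE_NOT_PRESENT  [1 reads]
#4 VA=0x887C100C200 (w,user):
  [0] read 0x31 idx=17: raw=0x51007 flags P=1 W=1 U=1 S=0
  [1] read 0x51 idx=31: raw=0x54007 flags P=1 W=1 U=1 S=0
  [2] read 0x54 idx=8: raw=0x57007 flags P=1 W=1 U=1 S=0
  [3] read 0x57 idx=12: raw=0x5B005 flags P=1 W=0 U=1 S=0
  ✗ PROTECTION_VIOLATION  [4 reads]
#5 VA=0xF80400006B3 (w,kernel):
  [0] read 0x31 idx=31: raw=0x5F007 flags P=1 W=1 U=1 S=0
  [1] read 0x5F idx=1: raw=0x60087 flags P=1 W=1 U=1 S=1
  ⇒ phys 0x606B3 (huge @L1)  [2 reads]
#6 VA=0x4870320A4AD (w,kernel):
  [0] read 0x31 idx=9: raw=0x64007 flags P=1 W=1 U=1 S=0
  [1] read 0x64 idx=28: raw=0x67007 flags P=1 W=1 U=1 S=0
  [2] read 0x67 idx=25: raw=0x6B007 flags P=1 W=1 U=1 S=0
  [3] read 0x6B idx=10: raw=0x6C005 flags P=1 W=0 U=1 S=0
  ✗ PROTECTION_VIOLATION  [4 reads]

TLB: [["0x10200216", "0x38"], ["0x20080000", "0x41"], ["0xF8040000", "0x60"]]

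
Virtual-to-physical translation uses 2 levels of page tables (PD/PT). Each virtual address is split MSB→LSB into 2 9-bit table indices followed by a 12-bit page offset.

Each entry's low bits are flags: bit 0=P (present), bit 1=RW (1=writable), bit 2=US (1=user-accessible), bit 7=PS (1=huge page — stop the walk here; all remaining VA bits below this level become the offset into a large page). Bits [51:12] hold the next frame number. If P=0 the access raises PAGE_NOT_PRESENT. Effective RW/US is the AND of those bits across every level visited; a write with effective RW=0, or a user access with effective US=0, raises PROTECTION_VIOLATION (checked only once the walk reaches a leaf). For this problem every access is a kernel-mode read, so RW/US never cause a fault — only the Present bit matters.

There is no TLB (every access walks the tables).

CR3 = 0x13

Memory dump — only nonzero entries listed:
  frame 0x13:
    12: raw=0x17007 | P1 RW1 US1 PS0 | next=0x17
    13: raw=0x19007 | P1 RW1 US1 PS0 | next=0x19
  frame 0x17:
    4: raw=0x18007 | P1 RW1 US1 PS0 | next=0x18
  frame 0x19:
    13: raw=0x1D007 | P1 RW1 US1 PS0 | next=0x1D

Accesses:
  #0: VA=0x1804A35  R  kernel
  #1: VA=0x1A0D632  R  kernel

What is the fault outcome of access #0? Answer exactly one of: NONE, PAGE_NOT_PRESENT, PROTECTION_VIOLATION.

Trace:
#0 VA=0x1804A35 (r,kernel):
  [0] read 0x13 idx=12: raw=0x17007 flags P=1 W=1 U=1 S=0
  [1] read 0x17 idx=4: raw=0x18007 flags P=1 W=1 U=1 S=0
  ⇒ phys 0x18A35  [2 reads]
#1 VA=0x1A0D632 (r,kernel):
  [0] read 0x13 idx=13: raw=0x19007 flags P=1 W=1 U=1 S=0
  [1] read 0x19 idx=13: raw=0x1D007 flags P=1 W=1 U=1 S=0
  ⇒ phys 0x1D632  [2 reads]

Access #0 fault: NONE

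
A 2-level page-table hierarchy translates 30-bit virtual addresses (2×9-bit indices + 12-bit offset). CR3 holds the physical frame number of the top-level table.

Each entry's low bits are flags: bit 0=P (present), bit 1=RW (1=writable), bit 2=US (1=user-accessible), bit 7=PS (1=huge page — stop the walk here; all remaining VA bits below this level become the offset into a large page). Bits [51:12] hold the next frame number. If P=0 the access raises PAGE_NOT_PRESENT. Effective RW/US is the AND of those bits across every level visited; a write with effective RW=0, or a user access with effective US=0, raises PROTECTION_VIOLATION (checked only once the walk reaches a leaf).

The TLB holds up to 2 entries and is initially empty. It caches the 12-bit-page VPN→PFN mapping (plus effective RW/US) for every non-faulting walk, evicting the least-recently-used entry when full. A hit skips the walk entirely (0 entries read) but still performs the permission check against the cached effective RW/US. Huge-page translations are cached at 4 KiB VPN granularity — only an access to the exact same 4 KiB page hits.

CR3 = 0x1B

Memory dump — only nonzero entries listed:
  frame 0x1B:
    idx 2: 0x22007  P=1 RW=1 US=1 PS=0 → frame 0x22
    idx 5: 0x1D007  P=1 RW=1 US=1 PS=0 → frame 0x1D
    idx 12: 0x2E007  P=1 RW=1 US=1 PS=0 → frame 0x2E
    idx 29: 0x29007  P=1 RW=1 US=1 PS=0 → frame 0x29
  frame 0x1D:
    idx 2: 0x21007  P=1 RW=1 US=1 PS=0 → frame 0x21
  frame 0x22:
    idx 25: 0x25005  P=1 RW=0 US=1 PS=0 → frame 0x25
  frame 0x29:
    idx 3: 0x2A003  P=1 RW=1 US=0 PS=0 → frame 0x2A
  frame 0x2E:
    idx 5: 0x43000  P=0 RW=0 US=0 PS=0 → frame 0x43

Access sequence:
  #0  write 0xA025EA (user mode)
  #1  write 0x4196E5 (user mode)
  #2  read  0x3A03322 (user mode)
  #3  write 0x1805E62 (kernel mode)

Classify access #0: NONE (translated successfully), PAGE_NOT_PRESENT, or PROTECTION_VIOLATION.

Walk each access:
#0 VA=0xA025EA (w,user):
  lvl0: tbl 0x1B, slot 5 ⇒ 0x1D007 (P1/RW1/US1/PS0)
  lvl1: tbl 0x1D, slot 2 ⇒ 0x21007 (P1/RW1/US1/PS0)
  ⇒ phys 0x215EA  [2 reads]
#1 VA=0x4196E5 (w,user):
  lvl0: tbl 0x1B, slot 2 ⇒ 0x22007 (P1/RW1/US1/PS0)
  lvl1: tbl 0x22, slot 25 ⇒ 0x25005 (P1/RW0/US1/PS0)
  → PROTECTION_VIOLATION  (2 entries read)
#2 VA=0x3A03322 (r,user):
  lvl0: tbl 0x1B, slot 29 ⇒ 0x29007 (P1/RW1/US1/PS0)
  lvl1: tbl 0x29, slot 3 ⇒ 0x2A003 (P1/RW1/US0/PS0)
  → PROTECTION_VIOLATION  (2 entries read)
#3 VA=0x1805E62 (w,kernel):
  lvl0: tbl 0x1B, slot 12 ⇒ 0x2E007 (P1/RW1/US1/PS0)
  lvl1: tbl 0x2E, slot 5 ⇒ 0x43000 (P0/RW0/US0/PS0)
  → PAGE_NOT_PRESENT  (2 entries read)

Access #0 fault: NONE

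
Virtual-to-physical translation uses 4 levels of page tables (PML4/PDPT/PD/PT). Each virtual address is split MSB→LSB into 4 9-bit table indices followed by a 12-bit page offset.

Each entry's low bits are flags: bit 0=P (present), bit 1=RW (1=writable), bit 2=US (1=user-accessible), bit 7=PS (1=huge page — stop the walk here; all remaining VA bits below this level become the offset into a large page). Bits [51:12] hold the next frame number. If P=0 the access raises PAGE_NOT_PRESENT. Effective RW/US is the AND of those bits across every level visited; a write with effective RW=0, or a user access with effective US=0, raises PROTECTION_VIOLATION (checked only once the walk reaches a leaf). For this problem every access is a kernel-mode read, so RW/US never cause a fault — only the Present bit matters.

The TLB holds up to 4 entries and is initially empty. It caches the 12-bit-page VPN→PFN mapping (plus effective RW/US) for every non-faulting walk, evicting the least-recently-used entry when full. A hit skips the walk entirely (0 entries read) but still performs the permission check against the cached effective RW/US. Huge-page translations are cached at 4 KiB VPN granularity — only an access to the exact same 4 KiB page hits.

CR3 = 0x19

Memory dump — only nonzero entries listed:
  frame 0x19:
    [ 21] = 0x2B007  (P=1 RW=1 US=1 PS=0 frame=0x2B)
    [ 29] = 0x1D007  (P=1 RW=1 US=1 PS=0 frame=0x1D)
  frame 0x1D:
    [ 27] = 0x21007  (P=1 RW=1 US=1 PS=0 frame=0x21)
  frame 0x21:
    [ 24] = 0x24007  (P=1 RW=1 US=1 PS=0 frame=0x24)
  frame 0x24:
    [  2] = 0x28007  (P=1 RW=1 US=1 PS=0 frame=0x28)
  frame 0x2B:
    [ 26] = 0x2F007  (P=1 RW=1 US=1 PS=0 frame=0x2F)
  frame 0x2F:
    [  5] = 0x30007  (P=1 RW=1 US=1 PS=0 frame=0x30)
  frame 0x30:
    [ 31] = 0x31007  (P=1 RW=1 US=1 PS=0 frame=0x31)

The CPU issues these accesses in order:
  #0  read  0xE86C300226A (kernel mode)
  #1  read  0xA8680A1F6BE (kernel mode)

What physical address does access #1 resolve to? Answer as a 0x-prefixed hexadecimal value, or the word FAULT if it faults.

Trace:
#0 VA=0xE86C300226A (r,kernel):
  [0] read 0x19 idx=29: raw=0x1D007 flags P=1 W=1 U=1 S=0
  [1] read 0x1D idx=27: raw=0x21007 flags P=1 W=1 U=1 S=0
  [2] read 0x21 idx=24: raw=0x24007 flags P=1 W=1 U=1 S=0
  [3] read 0x24 idx=2: raw=0x28007 flags P=1 W=1 U=1 S=0
  ⇒ phys 0x2826A  [4 reads]
#1 VA=0xA8680A1F6BE (r,kernel):
  [0] read 0x19 idx=21: raw=0x2B007 flags P=1 W=1 U=1 S=0
  [1] read 0x2B idx=26: raw=0x2F007 flags P=1 W=1 U=1 S=0
  [2] read 0x2F idx=5: raw=0x30007 flags P=1 W=1 U=1 S=0
  [3] read 0x30 idx=31: raw=0x31007 flags P=1 W=1 U=1 S=0
  ⇒ phys 0x316BE  [4 reads]

Access #1 PA: 0x316BE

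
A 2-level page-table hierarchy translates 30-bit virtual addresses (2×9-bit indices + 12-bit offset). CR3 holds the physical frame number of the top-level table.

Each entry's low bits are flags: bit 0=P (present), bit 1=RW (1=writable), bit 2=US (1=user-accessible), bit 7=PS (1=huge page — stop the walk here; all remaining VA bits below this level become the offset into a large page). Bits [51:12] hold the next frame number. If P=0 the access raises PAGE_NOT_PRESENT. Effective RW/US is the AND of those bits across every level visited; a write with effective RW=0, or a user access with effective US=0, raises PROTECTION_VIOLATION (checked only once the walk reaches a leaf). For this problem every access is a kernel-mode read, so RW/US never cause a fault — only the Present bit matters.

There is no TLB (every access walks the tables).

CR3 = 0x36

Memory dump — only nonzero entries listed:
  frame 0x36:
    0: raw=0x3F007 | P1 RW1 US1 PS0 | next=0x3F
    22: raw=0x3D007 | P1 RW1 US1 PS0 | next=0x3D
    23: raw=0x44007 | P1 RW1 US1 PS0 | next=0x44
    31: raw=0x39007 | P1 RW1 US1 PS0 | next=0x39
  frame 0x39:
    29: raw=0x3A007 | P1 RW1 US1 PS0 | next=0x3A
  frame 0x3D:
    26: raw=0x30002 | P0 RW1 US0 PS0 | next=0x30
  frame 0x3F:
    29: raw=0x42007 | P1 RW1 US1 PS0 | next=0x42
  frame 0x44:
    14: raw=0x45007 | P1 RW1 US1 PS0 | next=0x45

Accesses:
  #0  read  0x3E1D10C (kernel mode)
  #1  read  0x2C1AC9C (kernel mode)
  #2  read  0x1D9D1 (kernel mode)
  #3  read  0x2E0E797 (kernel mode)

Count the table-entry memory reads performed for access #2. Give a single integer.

Trace:
#0 VA=0x3E1D10C (r,kernel):
  lvl0: tbl 0x36, slot 31 ⇒ 0x39007 (P1/RW1/US1/PS0)
  lvl1: tbl 0x39, slot 29 ⇒ 0x3A007 (P1/RW1/US1/PS0)
  ✓ 0x3A10C  — 2 lookups
#1 VA=0x2C1AC9C (r,kernel):
  lvl0: tbl 0x36, slot 22 ⇒ 0x3D007 (P1/RW1/US1/PS0)
  lvl1: tbl 0x3D, slot 26 ⇒ 0x30002 (P0/RW1/US0/PS0)
  ✗ PAGE_NOT_PRESENT  [2 reads]
#2 VA=0x1D9D1 (r,kernel):
  lvl0: tbl 0x36, slot 0 ⇒ 0x3F007 (P1/RW1/US1/PS0)
  lvl1: tbl 0x3F, slot 29 ⇒ 0x42007 (P1/RW1/US1/PS0)
  ✓ 0x429D1  — 2 lookups
#3 VA=0x2E0E797 (r,kernel):
  lvl0: tbl 0x36, slot 23 ⇒ 0x44007 (P1/RW1/US1/PS0)
  lvl1: tbl 0x44, slot 14 ⇒ 0x45007 (P1/RW1/US1/PS0)
  ✓ 0x45797  — 2 lookups

Entries read for #2: 2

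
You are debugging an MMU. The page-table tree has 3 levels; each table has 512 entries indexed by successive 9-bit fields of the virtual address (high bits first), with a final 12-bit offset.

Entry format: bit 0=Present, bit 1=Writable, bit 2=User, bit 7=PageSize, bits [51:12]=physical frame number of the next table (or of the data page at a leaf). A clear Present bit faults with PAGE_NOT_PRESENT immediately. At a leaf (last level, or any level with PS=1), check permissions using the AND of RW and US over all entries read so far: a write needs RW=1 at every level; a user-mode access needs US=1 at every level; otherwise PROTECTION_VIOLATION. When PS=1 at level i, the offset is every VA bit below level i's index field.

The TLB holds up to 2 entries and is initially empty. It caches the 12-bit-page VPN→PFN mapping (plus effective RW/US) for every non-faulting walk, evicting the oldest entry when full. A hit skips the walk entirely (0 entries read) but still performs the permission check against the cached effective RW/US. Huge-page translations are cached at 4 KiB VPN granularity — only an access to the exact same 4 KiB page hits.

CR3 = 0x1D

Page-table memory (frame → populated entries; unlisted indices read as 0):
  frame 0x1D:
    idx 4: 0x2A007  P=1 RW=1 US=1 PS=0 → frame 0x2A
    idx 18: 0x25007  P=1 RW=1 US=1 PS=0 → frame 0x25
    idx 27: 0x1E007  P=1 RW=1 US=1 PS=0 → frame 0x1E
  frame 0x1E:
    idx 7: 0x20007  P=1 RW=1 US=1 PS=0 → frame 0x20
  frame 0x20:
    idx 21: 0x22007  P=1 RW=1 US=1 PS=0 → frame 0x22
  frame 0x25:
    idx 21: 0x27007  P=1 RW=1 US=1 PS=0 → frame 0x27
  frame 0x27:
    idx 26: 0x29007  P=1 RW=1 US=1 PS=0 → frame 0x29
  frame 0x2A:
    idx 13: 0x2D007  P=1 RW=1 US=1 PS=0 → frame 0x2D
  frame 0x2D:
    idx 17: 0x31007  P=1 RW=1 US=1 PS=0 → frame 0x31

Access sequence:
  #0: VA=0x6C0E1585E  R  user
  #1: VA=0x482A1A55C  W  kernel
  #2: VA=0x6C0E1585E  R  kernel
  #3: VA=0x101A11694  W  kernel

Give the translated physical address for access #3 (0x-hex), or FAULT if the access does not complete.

Per-access translation:
#0 VA=0x6C0E1585E (r,user):
  L0: frame=0x1D idx=27 entry=0x1E007 [P=1 RW=1 US=1 PS=0]
  L1: frame=0x1E idx=7 entry=0x20007 [P=1 RW=1 US=1 PS=0]
  L2: frame=0x20 idx=21 entry=0x22007 [P=1 RW=1 US=1 PS=0]
  ⇒ phys 0x2285E  [3 reads]
#1 VA=0x482A1A55C (w,kernel):
  L0: frame=0x1D idx=18 entry=0x25007 [P=1 RW=1 US=1 PS=0]
  L1: frame=0x25 idx=21 entry=0x27007 [P=1 RW=1 US=1 PS=0]
  L2: frame=0x27 idx=26 entry=0x29007 [P=1 RW=1 US=1 PS=0]
  ⇒ phys 0x2955C  [3 reads]
#2 VA=0x6C0E1585E (r,kernel):
  TLB hit vpn=0x6C0E15 → PA=0x2285E
#3 VA=0x101A11694 (w,kernel):
  L0: frame=0x1D idx=4 entry=0x2A007 [P=1 RW=1 US=1 PS=0]
  L1: frame=0x2A idx=13 entry=0x2D007 [P=1 RW=1 US=1 PS=0]
  L2: frame=0x2D idx=17 entry=0x31007 [P=1 RW=1 US=1 PS=0]
  ⇒ phys 0x31694  [3 reads]

Access #3 PA: 0x31694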